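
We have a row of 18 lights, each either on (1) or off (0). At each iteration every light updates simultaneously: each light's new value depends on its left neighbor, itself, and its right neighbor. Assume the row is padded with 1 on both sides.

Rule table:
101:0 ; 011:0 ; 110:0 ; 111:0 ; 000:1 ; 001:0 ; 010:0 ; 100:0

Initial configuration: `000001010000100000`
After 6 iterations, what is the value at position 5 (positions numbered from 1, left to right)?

0

011100000110001110
000001110000100000
011100000110001110  (repeats iteration 1; period 2)
iteration 6: 000001110000100000
position 5 holds 0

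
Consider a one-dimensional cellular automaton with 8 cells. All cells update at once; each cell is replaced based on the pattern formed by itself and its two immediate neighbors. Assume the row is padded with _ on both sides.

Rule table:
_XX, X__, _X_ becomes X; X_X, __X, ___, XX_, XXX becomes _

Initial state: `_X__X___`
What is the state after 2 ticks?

_X__X_X_

tick 1: _XX_XX__
tick 2: _X__X_X_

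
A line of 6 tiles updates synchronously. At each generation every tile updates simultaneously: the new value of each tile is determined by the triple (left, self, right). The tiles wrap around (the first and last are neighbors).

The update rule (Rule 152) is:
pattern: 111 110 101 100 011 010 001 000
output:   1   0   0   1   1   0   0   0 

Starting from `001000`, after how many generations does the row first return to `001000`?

000100
000010
000001
100000
010000
001000

6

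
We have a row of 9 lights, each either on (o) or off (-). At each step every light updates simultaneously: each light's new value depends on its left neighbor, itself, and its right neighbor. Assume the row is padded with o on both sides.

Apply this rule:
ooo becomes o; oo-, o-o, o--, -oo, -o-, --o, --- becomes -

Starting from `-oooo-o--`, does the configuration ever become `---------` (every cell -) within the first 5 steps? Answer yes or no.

yes

--oo-----
---------
all cells are - at step 2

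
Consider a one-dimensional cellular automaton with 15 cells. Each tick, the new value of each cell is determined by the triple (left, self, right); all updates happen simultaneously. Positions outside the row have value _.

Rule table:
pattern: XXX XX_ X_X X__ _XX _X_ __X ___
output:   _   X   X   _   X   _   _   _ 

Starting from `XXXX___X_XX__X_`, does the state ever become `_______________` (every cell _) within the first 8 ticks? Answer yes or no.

X__X____XXX____
________X_X____
_________X_____
_______________
all cells are _ at tick 4

yes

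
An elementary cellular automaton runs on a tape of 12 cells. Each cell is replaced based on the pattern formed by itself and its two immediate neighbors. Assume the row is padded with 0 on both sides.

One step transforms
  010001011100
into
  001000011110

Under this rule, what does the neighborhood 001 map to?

0

At position 0 the neighborhood is 001; the next row has 0 there.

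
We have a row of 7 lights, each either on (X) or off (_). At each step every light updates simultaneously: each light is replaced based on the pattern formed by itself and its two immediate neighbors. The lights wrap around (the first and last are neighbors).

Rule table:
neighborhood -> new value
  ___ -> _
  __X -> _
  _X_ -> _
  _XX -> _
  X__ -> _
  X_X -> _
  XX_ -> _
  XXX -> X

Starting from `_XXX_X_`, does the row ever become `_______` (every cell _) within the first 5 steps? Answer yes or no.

__X____
_______
all cells are _ at step 2

yes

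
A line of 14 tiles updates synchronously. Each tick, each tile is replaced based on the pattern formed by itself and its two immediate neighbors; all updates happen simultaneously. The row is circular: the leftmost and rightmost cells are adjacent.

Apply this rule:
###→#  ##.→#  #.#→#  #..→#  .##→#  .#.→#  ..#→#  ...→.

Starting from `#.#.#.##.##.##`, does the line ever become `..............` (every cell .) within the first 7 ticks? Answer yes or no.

no

tick 1: ##############
tick 2: ##############  (fixed point — unchanged through tick 7)
tick 7 is ##############, still not uniform .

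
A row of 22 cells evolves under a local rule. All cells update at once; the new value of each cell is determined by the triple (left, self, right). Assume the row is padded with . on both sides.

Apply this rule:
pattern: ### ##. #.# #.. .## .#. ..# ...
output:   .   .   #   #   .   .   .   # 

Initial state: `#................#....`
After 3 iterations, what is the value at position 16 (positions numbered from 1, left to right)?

.

.###############..####
................#.....
###############..#####
position 16 holds .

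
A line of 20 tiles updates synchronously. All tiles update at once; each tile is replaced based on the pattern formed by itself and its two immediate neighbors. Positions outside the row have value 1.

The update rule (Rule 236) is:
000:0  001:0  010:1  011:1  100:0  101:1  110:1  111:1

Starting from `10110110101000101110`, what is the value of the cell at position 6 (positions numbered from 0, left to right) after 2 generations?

1

generation 1: 11111111111000111111
generation 2: 11111111111000111111
position 6 holds 1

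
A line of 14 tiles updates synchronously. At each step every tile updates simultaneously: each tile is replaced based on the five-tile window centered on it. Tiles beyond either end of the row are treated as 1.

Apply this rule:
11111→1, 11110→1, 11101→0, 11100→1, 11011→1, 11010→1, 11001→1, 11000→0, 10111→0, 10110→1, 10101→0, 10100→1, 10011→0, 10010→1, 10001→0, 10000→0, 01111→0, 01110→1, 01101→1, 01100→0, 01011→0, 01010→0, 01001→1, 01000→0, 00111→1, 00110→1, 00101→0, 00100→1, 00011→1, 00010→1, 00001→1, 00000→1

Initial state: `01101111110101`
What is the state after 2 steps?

11110011101000
11111011011001

11111011011001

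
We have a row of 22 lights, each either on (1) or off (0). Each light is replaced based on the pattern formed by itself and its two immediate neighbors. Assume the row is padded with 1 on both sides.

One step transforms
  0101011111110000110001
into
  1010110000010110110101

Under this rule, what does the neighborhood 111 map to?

At position 6 the neighborhood is 111; the next row has 0 there.

0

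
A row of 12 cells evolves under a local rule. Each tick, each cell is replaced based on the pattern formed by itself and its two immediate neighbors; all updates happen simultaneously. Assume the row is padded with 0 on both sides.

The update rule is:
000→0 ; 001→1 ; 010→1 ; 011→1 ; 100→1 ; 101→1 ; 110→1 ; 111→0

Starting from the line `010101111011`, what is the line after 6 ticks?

110000011001

tick 1: 111111001111
tick 2: 100001111001
tick 3: 110011001111
tick 4: 111111111001
tick 5: 100000001111
tick 6: 110000011001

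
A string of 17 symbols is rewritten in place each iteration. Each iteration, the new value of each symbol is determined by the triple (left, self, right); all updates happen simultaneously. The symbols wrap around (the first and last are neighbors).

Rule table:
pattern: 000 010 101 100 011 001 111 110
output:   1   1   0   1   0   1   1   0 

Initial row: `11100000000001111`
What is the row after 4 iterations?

00100011110001001

11011111111110111
10001111111100011
01110111111011101
00100011110001001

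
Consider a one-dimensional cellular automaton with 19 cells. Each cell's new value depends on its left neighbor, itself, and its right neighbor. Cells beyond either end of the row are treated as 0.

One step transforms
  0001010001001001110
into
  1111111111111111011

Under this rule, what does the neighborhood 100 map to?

At position 6 the neighborhood is 100; the next row has 1 there.

1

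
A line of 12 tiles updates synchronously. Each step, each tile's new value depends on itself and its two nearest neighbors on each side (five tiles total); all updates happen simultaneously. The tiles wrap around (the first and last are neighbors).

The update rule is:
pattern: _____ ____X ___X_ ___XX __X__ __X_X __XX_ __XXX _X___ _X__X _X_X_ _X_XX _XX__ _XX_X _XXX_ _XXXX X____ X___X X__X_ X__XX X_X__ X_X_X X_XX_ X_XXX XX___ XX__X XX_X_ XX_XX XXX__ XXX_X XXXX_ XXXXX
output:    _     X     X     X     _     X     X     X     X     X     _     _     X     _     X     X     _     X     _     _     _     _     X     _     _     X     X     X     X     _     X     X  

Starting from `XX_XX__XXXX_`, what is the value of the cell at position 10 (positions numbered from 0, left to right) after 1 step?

X_XXXX_XXX_X
position 10 holds _

_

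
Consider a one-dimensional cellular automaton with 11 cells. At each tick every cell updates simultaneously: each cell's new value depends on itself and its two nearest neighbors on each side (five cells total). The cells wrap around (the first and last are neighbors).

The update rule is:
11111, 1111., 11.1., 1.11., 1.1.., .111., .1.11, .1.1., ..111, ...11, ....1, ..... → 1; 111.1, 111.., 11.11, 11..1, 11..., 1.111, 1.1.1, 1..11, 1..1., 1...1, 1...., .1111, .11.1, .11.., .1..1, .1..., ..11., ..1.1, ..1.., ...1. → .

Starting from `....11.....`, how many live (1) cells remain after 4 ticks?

4

tick 1: 1111....111
tick 2: 111...111.1
tick 3: .1...111...
tick 4: ....111...1
count of 1: 4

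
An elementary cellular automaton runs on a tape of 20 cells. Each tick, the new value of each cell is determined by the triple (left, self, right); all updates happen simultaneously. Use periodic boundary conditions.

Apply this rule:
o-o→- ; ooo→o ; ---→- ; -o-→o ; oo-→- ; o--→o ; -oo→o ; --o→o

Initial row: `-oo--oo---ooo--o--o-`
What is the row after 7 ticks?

-ooo-ooo-ooooooo-ooo

tick 1: oo-ooo-o-ooo-ooooooo
tick 2: o--oo--o-oo--ooooooo
tick 3: -ooo-ooo-o-ooooooooo
tick 4: -oo--oo--o-oooooooo-
tick 5: oo-ooo-ooo-ooooooo-o
tick 6: o--oo--oo--oooooo--o
tick 7: -ooo-ooo-ooooooo-ooo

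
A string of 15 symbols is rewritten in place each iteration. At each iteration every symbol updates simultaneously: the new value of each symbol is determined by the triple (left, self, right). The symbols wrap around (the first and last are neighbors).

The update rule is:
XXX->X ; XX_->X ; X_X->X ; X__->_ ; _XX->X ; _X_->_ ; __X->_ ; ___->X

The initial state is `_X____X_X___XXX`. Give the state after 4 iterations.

X__XX__X__X_XXX
X__XX______XXXX
X__XX_XXXX_XXXX
X__XXXXXXXXXXXX

X__XXXXXXXXXXXX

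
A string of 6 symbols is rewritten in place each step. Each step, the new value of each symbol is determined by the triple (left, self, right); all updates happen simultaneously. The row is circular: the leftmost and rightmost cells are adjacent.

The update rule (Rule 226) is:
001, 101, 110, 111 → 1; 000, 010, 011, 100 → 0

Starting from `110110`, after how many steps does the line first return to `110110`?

step 1: 011011
step 2: 101101
step 3: 110110

3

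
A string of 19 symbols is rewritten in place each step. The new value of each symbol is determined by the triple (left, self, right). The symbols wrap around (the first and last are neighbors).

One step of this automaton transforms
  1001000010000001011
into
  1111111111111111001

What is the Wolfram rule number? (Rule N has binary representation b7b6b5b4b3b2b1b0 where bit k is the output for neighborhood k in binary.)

position 18: 111 → 1  (bit 7 = 1)
position 0: 110 → 1  (bit 6 = 1)
position 16: 101 → 0  (bit 5 = 0)
position 1: 100 → 1  (bit 4 = 1)
position 17: 011 → 0  (bit 3 = 0)
position 3: 010 → 1  (bit 2 = 1)
position 2: 001 → 1  (bit 1 = 1)
position 5: 000 → 1  (bit 0 = 1)
bits b7..b0 = 11010111 = 215

215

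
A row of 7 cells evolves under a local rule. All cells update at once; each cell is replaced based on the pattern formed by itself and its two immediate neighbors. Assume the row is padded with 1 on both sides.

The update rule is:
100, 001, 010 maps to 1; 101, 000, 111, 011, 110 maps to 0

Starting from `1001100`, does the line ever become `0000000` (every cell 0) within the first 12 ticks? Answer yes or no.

yes

0110011
0001100
1010011
0011100
1100011
0010100
1110111
0000000
all cells are 0 at tick 8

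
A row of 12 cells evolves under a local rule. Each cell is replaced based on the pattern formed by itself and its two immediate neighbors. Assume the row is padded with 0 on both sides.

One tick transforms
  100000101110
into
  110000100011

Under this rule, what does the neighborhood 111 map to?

At position 9 the neighborhood is 111; the next row has 0 there.

0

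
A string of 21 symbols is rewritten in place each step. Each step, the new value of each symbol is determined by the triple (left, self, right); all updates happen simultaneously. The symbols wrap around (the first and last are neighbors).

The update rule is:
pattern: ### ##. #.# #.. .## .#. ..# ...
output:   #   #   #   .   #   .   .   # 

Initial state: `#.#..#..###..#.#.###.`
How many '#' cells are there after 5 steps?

18

.#......###...#.#####
#..####.###.#..######
#..#########...######
#..#########.#.######
#..##########.#######
count of #: 18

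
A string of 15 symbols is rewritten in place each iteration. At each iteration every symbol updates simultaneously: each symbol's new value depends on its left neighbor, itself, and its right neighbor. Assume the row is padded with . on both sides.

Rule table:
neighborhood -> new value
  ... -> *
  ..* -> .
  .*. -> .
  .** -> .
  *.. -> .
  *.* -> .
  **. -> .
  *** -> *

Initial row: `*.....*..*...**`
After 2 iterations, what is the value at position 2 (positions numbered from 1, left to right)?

.

..***......*...
*..*..****...**
position 2 holds .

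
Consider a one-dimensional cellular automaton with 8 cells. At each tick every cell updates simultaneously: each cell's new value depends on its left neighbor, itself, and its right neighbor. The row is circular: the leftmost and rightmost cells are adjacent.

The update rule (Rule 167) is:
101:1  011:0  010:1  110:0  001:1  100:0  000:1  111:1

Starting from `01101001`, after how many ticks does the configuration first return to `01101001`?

10011011
00100101
01101111
10010110
10111001
01010010
11110110
01101001

8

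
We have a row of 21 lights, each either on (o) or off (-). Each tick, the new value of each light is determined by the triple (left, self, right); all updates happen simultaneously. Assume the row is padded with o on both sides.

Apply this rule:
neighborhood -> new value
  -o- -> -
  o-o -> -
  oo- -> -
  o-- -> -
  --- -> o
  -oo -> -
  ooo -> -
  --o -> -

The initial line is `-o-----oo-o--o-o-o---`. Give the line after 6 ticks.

-o-----ooooooooooo---

---ooo-------------o-
-o-----ooooooooooo---
---ooo-------------o-  (repeats tick 1; period 2)
tick 6: -o-----ooooooooooo---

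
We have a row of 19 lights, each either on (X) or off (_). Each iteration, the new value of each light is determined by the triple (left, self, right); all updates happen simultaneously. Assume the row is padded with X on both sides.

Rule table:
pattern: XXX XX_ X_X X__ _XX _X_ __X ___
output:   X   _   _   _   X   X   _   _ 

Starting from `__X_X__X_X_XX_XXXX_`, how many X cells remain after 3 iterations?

6

__X_X__X_X_X__XXX__
__X_X__X_X_X__XX___
__X_X__X_X_X__X____
count of X: 6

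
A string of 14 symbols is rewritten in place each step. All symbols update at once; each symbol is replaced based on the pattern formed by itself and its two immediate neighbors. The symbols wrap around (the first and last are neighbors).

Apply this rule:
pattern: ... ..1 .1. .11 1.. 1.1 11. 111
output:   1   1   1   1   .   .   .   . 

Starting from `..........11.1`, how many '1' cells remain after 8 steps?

3

.1111111111..1
.1..........11
.1.1111111111.
11.1..........
1..1.111111111
..11.1........
111..1.1111111
....11.1......
count of 1: 3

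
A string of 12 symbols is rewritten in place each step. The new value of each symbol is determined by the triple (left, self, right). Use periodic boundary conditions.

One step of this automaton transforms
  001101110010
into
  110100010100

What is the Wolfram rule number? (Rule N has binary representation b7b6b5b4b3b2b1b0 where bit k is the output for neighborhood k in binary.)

position 6: 111 → 0  (bit 7 = 0)
position 3: 110 → 1  (bit 6 = 1)
position 4: 101 → 0  (bit 5 = 0)
position 8: 100 → 0  (bit 4 = 0)
position 2: 011 → 0  (bit 3 = 0)
position 10: 010 → 0  (bit 2 = 0)
position 1: 001 → 1  (bit 1 = 1)
position 0: 000 → 1  (bit 0 = 1)
bits b7..b0 = 01000011 = 67

67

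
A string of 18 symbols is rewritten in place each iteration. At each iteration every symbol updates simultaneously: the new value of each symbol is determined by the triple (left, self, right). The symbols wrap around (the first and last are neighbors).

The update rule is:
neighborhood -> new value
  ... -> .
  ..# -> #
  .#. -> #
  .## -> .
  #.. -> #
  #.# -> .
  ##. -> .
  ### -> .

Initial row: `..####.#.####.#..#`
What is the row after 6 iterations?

##.....#......####
..#...###....#....
.###.#...#..###...
#....##.####...#..
##..#.......#.####
..####.....##.....

..####.....##.....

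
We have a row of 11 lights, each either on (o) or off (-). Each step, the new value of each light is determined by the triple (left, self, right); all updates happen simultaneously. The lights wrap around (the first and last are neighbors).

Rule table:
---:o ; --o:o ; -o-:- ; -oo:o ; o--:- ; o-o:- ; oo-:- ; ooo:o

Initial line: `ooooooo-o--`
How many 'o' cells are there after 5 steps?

9

oooooo----o
ooooo--oooo
oooo--ooooo
ooo--oooooo
oo--ooooooo
count of o: 9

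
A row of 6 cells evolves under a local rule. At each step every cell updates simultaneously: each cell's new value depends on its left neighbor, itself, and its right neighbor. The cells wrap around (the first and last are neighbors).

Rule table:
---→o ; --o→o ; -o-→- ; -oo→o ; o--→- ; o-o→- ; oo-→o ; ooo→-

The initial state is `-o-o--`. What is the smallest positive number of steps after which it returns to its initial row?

18

step 1: o----o
step 2: o-oooo
step 3: o-o---
step 4: ----oo
step 5: -ooooo
step 6: -o---o
step 7: ---oo-
step 8: ooooo-
step 9: o---o-
step 10: --oo--
step 11: oooo-o
step 12: ---o-o
step 13: -oo---
step 14: ooo-oo
step 15: --o-o-
step 16: oo----
step 17: oo-ooo
step 18: -o-o--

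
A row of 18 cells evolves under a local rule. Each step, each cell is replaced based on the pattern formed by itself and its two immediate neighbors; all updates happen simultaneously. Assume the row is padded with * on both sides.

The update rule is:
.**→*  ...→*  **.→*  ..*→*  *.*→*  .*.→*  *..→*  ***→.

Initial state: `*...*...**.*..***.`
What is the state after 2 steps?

***************.**
..............***.

..............***.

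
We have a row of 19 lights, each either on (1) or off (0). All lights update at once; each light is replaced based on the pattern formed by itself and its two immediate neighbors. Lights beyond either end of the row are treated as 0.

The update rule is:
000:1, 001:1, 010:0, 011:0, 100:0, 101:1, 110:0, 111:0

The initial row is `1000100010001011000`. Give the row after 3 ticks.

0011001100110100011
1100010001001001100
0001100110010010001

0001100110010010001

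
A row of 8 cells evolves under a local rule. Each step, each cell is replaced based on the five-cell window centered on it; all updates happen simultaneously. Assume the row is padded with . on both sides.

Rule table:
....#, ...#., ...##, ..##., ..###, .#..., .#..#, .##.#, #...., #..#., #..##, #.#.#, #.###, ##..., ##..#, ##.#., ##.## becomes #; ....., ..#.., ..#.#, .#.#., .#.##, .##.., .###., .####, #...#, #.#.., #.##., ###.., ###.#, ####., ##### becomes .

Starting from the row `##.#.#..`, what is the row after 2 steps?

#...###.

####..##
#...###.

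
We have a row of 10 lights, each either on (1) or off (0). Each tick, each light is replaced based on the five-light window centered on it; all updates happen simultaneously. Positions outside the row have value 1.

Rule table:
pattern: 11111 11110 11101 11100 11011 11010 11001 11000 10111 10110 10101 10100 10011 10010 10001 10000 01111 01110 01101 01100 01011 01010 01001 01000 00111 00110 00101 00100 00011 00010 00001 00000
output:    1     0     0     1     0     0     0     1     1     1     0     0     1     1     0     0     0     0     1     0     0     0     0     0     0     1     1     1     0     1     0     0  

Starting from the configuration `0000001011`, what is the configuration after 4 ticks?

0100110001

1000011010
1100011000
0110010100
0100110001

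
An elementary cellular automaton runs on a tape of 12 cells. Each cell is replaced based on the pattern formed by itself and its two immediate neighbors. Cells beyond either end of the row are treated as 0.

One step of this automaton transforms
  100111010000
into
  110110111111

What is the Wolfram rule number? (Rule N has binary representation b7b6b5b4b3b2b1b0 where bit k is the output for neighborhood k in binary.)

189

position 4: 111 → 1  (bit 7 = 1)
position 5: 110 → 0  (bit 6 = 0)
position 6: 101 → 1  (bit 5 = 1)
position 1: 100 → 1  (bit 4 = 1)
position 3: 011 → 1  (bit 3 = 1)
position 0: 010 → 1  (bit 2 = 1)
position 2: 001 → 0  (bit 1 = 0)
position 9: 000 → 1  (bit 0 = 1)
bits b7..b0 = 10111101 = 189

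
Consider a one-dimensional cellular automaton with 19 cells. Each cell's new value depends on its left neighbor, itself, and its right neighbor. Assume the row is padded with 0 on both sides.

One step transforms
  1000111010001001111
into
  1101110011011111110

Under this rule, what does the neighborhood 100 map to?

1

At position 1 the neighborhood is 100; the next row has 1 there.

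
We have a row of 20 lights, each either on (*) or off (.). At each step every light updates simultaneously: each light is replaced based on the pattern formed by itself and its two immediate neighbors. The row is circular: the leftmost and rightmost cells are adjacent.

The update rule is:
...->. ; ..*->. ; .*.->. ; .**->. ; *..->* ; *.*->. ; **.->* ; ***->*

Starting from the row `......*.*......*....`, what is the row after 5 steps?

.........*......*...
..........*......*..
...........*......*.
............*......*
*............*......

*............*......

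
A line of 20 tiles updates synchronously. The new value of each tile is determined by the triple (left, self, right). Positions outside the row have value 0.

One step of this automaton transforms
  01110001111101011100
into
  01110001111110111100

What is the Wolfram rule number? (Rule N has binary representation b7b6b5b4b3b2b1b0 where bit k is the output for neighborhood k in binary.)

232

position 2: 111 → 1  (bit 7 = 1)
position 3: 110 → 1  (bit 6 = 1)
position 12: 101 → 1  (bit 5 = 1)
position 4: 100 → 0  (bit 4 = 0)
position 1: 011 → 1  (bit 3 = 1)
position 13: 010 → 0  (bit 2 = 0)
position 0: 001 → 0  (bit 1 = 0)
position 5: 000 → 0  (bit 0 = 0)
bits b7..b0 = 11101000 = 232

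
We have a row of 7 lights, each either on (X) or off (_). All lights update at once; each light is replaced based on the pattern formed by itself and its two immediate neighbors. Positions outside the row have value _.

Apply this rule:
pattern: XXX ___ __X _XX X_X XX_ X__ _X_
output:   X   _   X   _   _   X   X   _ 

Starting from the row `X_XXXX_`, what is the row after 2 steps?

__X_XXX

___XXXX
__X_XXX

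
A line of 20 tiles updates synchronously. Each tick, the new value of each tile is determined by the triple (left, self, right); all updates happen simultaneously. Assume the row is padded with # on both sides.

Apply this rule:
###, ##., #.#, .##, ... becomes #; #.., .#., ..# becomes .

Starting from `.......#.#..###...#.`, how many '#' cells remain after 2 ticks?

12

tick 1: .#####..#...###.#..#
tick 2: ######....#.####...#
count of #: 12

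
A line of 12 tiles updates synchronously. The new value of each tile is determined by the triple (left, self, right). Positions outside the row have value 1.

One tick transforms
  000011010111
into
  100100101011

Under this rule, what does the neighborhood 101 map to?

1

At position 6 the neighborhood is 101; the next row has 1 there.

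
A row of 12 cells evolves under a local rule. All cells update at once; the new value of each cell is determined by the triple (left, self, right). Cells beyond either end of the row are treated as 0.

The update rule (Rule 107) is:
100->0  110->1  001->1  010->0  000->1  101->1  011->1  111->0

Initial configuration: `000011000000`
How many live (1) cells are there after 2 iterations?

5

111111011111
100001110001
count of 1: 5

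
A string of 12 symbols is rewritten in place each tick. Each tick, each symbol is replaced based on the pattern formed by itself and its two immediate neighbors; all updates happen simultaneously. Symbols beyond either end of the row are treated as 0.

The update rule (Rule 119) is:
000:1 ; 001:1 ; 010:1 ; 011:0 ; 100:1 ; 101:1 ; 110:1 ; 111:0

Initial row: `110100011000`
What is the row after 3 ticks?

111111011111

011111101111
100000110001
111111011111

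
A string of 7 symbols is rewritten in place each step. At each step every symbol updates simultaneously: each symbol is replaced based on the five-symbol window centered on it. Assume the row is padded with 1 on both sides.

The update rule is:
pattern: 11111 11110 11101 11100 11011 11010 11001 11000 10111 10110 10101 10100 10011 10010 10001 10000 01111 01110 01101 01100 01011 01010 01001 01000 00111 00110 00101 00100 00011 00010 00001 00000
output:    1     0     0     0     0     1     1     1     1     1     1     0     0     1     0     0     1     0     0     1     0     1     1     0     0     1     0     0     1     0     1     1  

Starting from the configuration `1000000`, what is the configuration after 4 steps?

step 1: 0101111
step 2: 1101111
step 3: 0001111
step 4: 1010111

1010111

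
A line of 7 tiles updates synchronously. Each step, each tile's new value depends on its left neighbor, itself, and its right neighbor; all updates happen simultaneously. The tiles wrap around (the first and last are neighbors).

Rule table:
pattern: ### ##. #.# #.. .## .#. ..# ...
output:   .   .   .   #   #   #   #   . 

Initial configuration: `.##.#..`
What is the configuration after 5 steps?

##..##.
#.###..
#.#..##
..####.
.##...#

.##...#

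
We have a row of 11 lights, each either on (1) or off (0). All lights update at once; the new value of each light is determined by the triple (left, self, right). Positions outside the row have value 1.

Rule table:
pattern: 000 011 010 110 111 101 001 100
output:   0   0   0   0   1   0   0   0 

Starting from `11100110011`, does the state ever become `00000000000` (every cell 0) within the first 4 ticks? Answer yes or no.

yes

tick 1: 11000000001
tick 2: 10000000000
tick 3: 00000000000
all cells are 0 at tick 3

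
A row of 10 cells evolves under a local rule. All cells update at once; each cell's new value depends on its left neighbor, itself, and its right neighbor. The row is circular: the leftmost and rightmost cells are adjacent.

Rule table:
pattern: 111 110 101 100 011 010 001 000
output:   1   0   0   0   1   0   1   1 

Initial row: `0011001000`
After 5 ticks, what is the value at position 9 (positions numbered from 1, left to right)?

1110010011
1100100111
1001001111
0010011111
0100111110
position 9 holds 1

1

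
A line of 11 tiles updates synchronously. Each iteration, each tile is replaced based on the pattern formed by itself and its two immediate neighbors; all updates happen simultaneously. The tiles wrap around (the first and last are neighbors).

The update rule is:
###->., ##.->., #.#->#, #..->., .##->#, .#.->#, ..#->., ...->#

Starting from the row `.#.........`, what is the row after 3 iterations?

#....#####.

.#.########
####.......
#....#####.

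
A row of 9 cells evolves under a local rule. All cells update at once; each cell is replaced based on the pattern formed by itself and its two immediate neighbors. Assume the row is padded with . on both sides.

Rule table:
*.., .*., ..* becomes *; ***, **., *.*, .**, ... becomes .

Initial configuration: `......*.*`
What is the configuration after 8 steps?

.....**.*
....*...*
...***.**
..*......
.***.....
*...*....
**.***...
......*..

......*..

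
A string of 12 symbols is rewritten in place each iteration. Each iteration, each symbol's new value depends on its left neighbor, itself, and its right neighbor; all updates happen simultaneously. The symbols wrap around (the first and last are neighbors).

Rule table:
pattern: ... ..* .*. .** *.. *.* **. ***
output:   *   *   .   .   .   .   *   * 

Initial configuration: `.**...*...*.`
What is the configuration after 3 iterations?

.****.......

*.*.**..**..
.....*.*.*.*
.****.......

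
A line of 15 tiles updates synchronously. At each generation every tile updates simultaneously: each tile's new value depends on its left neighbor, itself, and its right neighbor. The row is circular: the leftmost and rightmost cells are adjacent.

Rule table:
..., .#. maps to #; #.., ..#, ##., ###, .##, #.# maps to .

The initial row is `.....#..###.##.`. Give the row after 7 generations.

generation 1: ####.#.........
generation 2: .....#.#######.
generation 3: ####.#.........  (repeats generation 1; period 2)
generation 7: ####.#.........

####.#.........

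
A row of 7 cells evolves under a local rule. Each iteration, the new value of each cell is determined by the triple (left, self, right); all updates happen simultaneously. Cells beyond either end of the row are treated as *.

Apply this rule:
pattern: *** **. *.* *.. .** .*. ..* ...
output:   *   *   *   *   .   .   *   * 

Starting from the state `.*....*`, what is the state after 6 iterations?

******.

iteration 1: *.****.
iteration 2: **.****
iteration 3: ***.***
iteration 4: ****.**
iteration 5: *****.*
iteration 6: ******.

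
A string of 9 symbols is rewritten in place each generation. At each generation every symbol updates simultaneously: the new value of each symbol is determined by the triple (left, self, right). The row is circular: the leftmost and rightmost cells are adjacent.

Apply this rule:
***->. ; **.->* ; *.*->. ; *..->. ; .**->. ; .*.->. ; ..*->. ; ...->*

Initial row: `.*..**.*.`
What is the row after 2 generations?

.....*...
****...**

****...**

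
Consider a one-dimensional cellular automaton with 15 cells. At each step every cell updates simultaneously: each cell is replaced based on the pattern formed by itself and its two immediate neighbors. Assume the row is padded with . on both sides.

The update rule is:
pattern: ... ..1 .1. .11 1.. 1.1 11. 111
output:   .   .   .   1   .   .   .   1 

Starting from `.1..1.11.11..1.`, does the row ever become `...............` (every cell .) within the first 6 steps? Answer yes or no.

......1..1.....
...............
all cells are . at step 2

yes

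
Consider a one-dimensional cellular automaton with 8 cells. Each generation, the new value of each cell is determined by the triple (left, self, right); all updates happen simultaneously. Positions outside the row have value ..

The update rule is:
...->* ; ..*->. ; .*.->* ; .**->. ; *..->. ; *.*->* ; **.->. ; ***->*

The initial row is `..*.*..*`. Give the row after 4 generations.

*.***..*
**.*...*
..**.*.*
*...****

*...****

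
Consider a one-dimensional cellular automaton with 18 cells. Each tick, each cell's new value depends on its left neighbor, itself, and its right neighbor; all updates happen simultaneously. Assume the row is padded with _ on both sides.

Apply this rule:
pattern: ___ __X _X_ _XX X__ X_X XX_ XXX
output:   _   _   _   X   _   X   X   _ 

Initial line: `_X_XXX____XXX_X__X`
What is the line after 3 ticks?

__X_X______X_X____

__XX_X____X_XX____
__XXX______XXX____
__X_X______X_X____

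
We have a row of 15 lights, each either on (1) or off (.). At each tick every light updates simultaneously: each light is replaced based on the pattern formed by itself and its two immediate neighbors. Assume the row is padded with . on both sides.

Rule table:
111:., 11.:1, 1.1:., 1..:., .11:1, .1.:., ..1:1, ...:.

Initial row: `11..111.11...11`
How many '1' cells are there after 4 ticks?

9

tick 1: 11.11.1.11..111
tick 2: 11.11...11.11.1
tick 3: 11.11..111.11..
tick 4: 11.11.11.1.11..
count of 1: 9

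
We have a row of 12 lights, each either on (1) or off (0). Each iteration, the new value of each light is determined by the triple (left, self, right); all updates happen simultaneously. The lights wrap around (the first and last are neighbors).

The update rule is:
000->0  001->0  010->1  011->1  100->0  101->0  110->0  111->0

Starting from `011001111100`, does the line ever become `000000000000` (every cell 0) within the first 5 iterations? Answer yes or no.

010001000000
010001000000  (fixed point — unchanged through iteration 5)
iteration 5 is 010001000000, still not uniform 0

no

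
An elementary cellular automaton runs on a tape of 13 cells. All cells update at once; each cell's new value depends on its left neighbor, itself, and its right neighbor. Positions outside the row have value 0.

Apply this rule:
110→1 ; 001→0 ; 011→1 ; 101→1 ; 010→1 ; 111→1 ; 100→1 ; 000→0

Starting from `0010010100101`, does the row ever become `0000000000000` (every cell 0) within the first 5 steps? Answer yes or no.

0011011110111
0011111111111
0011111111111  (fixed point — unchanged through step 5)
step 5 is 0011111111111, still not uniform 0

no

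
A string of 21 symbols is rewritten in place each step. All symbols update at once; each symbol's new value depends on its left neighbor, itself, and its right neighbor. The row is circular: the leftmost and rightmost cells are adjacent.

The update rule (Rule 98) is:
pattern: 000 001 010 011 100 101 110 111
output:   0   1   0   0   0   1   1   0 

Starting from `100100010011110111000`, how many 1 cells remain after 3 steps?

7

001000100100011001001
010001001000101010010
100010010001010100100
count of 1: 7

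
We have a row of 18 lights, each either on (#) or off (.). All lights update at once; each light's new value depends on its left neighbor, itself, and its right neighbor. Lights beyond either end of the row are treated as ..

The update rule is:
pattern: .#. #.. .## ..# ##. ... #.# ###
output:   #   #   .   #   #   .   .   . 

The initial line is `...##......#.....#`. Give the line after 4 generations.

..#.##....###...##
.##..##..#..##.#.#
#.###.######.#.#.#
#...#......#.#.#.#

#...#......#.#.#.#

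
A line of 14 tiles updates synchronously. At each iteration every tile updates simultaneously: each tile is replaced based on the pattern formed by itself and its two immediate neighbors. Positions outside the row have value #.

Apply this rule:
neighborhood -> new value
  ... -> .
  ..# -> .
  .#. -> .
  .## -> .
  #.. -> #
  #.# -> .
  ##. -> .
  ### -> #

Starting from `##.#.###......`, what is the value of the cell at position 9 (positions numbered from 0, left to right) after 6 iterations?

.

#.....#.#.....
.#.......#....
..#.......#...
#..#.......#..
.#..#.......#.
..#..#........
position 9 holds .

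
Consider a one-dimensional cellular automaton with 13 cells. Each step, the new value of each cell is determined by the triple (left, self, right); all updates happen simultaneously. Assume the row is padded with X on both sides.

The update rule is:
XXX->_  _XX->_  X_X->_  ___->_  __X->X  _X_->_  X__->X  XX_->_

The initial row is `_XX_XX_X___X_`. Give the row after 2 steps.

step 1: ________X_X__
step 2: X______X___XX

X______X___XX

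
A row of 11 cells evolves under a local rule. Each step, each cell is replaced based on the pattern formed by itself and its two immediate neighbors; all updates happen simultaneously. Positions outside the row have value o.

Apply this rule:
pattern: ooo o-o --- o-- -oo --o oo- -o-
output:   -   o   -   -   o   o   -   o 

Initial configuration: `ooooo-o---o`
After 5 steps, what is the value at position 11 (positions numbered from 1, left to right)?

-----oo--oo
----oo--oo-
---oo--oo-o
--oo--oo-oo
-oo--oo-oo-
position 11 holds -

-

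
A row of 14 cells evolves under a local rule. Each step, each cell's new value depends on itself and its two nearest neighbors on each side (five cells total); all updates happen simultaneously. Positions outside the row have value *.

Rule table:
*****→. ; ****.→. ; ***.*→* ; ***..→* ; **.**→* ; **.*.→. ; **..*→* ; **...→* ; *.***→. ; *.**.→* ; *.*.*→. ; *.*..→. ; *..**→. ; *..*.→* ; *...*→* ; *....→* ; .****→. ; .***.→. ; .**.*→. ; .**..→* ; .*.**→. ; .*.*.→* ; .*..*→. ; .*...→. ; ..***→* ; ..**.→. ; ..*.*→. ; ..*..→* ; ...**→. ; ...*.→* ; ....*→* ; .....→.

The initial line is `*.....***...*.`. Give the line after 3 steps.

***.**.*.*...*

step 1: ***.*.*.****..
step 2: ..*..*.....**.
step 3: ***.**.*.*...*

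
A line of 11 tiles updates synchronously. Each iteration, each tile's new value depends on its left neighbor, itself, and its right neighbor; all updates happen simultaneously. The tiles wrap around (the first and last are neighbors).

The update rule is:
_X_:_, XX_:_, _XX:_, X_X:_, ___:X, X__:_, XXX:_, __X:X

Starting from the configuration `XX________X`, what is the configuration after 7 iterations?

XX____XXXXX

___XXXXXXX_
XXX________
____XXXXXXX
_XXX_______
X____XXXXXX
__XXX______
XX____XXXXX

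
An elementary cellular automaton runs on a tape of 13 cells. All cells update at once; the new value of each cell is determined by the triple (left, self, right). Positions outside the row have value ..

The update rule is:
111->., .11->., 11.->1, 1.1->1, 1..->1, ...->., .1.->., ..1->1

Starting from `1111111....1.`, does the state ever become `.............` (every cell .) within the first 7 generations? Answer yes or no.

......11..1.1
.....1.111.1.
....1.1..11.1
...1.1.11.11.
..1.1.1.11.11
.1.1.1.1.11.1
1.1.1.1.1.11.
generation 7 is 1.1.1.1.1.11., still not uniform .

no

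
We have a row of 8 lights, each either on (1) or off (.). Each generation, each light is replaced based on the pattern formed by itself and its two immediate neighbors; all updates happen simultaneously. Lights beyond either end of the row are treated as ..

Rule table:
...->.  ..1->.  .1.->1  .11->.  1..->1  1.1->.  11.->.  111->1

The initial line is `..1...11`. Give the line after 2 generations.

....1...

..11....
....1...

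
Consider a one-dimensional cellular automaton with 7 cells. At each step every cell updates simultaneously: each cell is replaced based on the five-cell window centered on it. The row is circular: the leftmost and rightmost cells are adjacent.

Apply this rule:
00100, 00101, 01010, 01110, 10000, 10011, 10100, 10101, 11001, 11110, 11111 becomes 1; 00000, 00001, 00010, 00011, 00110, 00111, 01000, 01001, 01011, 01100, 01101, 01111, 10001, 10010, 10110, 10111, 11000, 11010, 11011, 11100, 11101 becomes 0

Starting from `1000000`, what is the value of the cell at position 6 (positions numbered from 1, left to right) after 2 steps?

0

1010000
1110100
position 6 holds 0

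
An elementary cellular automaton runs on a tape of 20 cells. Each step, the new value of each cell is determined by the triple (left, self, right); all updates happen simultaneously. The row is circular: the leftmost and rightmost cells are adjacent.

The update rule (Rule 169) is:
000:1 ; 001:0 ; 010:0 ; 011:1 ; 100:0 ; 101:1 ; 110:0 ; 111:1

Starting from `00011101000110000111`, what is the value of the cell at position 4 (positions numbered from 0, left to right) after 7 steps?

01011010010100110110
00110100001000101100
10101001100010011001
01010001001000010001
10100100000011000100
01000001111010010000
00011101110100000111
position 4 holds 1

1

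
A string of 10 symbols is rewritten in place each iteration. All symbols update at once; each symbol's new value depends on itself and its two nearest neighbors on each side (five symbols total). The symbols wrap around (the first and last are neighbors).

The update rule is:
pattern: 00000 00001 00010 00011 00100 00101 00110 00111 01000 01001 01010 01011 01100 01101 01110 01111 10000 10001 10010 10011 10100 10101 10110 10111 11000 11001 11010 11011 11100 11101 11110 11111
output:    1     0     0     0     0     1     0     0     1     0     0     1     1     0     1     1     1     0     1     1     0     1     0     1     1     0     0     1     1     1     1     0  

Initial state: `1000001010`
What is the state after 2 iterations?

0111001010
1011011000

1011011000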